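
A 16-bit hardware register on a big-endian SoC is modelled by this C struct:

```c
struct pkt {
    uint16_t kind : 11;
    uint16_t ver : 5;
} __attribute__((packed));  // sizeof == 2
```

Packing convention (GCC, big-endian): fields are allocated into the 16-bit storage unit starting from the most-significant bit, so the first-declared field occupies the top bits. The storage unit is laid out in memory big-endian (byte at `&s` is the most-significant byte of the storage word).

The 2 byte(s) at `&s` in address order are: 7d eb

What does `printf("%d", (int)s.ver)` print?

11

[0]=0x7d [1]=0xeb (big-endian) → word 0x7deb
kind [5+:11] = (word>>5) & 0x7ff = 1007
ver [0+:5] = (word>>0) & 0x1f = 11  ←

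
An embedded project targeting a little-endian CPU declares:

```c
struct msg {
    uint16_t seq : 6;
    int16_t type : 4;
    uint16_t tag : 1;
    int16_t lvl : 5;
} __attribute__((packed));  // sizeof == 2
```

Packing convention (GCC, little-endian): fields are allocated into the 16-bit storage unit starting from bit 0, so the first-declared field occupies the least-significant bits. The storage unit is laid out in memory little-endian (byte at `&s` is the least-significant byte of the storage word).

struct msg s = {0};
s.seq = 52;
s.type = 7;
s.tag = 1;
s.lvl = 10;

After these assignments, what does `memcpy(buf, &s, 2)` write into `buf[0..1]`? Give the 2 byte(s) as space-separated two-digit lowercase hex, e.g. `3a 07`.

[0+:6] seq=52 & 0x3f = 0x34; word=0x0034
[6+:4] type=7 & 0xf = 0x7; word=0x01f4
[10+:1] tag=1 & 0x1 = 0x1; word=0x05f4
[11+:5] lvl=10 & 0x1f = 0xa; word=0x55f4
word = 0x55f4 → little-endian bytes:
  [0]=0xf4  [1]=0x55

f4 55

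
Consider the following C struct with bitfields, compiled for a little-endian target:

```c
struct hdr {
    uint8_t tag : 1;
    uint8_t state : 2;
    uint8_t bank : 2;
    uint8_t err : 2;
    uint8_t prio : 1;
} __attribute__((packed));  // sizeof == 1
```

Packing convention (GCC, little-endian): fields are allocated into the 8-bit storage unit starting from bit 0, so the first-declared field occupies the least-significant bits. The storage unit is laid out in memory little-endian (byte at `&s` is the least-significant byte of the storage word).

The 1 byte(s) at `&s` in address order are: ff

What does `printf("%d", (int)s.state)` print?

3

[0]=0xff (little-endian) → word 0xff
tag [0+:1] = (word>>0) & 0x1 = 1
state [1+:2] = (word>>1) & 0x3 = 3  ←
bank [3+:2] = (word>>3) & 0x3 = 3
err [5+:2] = (word>>5) & 0x3 = 3
prio [7+:1] = (word>>7) & 0x1 = 1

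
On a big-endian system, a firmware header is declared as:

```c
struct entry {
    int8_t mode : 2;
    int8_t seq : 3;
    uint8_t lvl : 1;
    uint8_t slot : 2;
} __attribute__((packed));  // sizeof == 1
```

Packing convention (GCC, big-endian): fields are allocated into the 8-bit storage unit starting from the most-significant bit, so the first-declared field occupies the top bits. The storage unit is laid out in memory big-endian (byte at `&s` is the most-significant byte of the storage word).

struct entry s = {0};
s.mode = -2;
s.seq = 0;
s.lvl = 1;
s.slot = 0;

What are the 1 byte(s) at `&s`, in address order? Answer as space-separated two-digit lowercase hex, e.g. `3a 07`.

[6+:2] mode=-2 & 0x3 = 0x2; word=0x80
[3+:3] seq=0 & 0x7 = 0x0; word=0x80
[2+:1] lvl=1 & 0x1 = 0x1; word=0x84
[0+:2] slot=0 & 0x3 = 0x0; word=0x84
word = 0x84 → big-endian bytes:
  [0]=0x84

84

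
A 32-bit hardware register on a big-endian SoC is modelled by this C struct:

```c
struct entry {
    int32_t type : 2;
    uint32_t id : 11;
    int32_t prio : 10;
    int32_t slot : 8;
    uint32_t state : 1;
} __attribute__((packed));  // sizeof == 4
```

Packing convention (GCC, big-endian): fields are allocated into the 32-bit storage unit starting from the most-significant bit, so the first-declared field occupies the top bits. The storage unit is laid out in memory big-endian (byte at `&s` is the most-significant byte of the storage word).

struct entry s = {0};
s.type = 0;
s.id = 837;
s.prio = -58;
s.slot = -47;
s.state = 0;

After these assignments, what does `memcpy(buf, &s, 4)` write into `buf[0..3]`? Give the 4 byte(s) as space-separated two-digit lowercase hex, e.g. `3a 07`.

type:2 = 0 → 0x0 << 30 → word 0x00000000
id:11 = 837 → 0x345 << 19 → word 0x1a280000
prio:10 = -58 → 0x3c6 << 9 → word 0x1a2f8c00
slot:8 = -47 → 0xd1 << 1 → word 0x1a2f8da2
state:1 = 0 → 0x0 << 0 → word 0x1a2f8da2
word = 0x1a2f8da2 → big-endian bytes:
  [0]=0x1a  [1]=0x2f  [2]=0x8d  [3]=0xa2

1a 2f 8d a2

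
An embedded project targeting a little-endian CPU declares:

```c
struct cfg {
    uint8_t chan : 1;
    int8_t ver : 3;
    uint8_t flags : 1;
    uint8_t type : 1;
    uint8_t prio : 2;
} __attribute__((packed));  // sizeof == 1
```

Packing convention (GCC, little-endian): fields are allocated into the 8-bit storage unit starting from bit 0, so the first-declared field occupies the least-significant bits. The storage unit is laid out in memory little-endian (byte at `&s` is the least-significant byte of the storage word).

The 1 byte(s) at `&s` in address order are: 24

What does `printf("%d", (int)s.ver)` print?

[0]=0x24 (little-endian) → word 0x24
chan [0+:1] = (word>>0) & 0x1 = 0
ver [1+:3] = (word>>1) & 0x7 = 2  ←
flags [4+:1] = (word>>4) & 0x1 = 0
type [5+:1] = (word>>5) & 0x1 = 1
prio [6+:2] = (word>>6) & 0x3 = 0
ver signed 3b, MSB=0: value = 2

2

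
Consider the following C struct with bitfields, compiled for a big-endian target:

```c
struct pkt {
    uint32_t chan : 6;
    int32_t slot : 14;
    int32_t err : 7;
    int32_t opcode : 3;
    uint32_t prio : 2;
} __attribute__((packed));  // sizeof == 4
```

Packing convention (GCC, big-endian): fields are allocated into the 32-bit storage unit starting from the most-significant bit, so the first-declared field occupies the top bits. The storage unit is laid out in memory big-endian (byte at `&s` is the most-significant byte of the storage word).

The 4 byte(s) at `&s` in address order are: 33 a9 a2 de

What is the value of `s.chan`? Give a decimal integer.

12

[0]=0x33 [1]=0xa9 [2]=0xa2 [3]=0xde (big-endian) → word 0x33a9a2de
chan:6 @ bit 26 → (0x33a9a2de>>26)&0x3f = 0xc  ←
slot:14 @ bit 12 → (0x33a9a2de>>12)&0x3fff = 0x3a9a
err:7 @ bit 5 → (0x33a9a2de>>5)&0x7f = 0x16
opcode:3 @ bit 2 → (0x33a9a2de>>2)&0x7 = 0x7
prio:2 @ bit 0 → (0x33a9a2de>>0)&0x3 = 0x2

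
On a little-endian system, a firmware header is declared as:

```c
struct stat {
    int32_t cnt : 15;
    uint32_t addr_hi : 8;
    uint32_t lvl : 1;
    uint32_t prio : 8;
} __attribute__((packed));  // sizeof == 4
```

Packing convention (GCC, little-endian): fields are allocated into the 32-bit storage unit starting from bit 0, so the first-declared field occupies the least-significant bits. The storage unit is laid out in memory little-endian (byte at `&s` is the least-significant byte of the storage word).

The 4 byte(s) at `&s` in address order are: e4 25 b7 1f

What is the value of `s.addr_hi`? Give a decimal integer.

110

[0]=0xe4 [1]=0x25 [2]=0xb7 [3]=0x1f (little-endian) → word 0x1fb725e4
cnt [0+:15] = (word>>0) & 0x7fff = 9700
addr_hi [15+:8] = (word>>15) & 0xff = 110  ←
lvl [23+:1] = (word>>23) & 0x1 = 1
prio [24+:8] = (word>>24) & 0xff = 31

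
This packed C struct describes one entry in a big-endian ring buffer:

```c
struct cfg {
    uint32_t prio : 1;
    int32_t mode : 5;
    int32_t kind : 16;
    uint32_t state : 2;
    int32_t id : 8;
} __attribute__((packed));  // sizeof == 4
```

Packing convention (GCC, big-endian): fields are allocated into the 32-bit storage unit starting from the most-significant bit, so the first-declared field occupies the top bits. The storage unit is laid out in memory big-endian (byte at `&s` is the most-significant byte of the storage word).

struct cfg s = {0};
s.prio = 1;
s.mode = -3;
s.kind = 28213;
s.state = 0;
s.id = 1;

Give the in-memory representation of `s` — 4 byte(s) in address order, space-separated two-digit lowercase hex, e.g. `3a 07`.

f5 b8 d4 01

prio:1 = 1 → 0x1 << 31 → word 0x80000000
mode:5 = -3 → 0x1d << 26 → word 0xf4000000
kind:16 = 28213 → 0x6e35 << 10 → word 0xf5b8d400
state:2 = 0 → 0x0 << 8 → word 0xf5b8d400
id:8 = 1 → 0x1 << 0 → word 0xf5b8d401
word = 0xf5b8d401 → big-endian bytes:
  [0]=0xf5  [1]=0xb8  [2]=0xd4  [3]=0x01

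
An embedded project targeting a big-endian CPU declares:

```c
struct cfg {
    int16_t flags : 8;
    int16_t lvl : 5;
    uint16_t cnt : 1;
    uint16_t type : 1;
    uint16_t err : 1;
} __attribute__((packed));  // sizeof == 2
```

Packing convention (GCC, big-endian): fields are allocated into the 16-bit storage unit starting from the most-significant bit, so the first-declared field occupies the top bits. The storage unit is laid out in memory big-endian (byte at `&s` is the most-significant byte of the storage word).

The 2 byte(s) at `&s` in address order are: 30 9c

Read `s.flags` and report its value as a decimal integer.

[0]=0x30 [1]=0x9c (big-endian) → word 0x309c
flags [8+:8] = (word>>8) & 0xff = 48  ←
lvl [3+:5] = (word>>3) & 0x1f = 19
cnt [2+:1] = (word>>2) & 0x1 = 1
type [1+:1] = (word>>1) & 0x1 = 0
err [0+:1] = (word>>0) & 0x1 = 0
flags signed 8b, MSB=0: value = 48

48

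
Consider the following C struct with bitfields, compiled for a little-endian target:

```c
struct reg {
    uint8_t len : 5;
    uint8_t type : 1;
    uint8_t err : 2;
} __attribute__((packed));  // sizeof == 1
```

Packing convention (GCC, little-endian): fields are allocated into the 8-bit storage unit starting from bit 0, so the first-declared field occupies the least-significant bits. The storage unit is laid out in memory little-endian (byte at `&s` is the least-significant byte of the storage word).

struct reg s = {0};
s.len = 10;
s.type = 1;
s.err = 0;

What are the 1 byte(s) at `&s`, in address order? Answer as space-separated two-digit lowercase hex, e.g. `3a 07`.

len (5b) val=10 bits=0xa at bit 0: 0x0a
type (1b) val=1 bits=0x1 at bit 5: 0x2a
err (2b) val=0 bits=0x0 at bit 6: 0x2a
word = 0x2a → little-endian bytes:
  [0]=0x2a

2a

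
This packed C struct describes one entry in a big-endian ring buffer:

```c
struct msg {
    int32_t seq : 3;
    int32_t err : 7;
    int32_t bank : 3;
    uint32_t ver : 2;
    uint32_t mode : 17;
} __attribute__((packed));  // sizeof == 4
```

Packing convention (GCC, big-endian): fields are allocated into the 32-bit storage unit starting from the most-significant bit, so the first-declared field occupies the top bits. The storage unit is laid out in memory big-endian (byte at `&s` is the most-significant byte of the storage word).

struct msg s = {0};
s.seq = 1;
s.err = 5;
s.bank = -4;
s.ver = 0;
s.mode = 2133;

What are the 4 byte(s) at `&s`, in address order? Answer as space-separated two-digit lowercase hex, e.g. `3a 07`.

seq (3b) val=1 bits=0x1 at bit 29: 0x20000000
err (7b) val=5 bits=0x5 at bit 22: 0x21400000
bank (3b) val=-4 bits=0x4 at bit 19: 0x21600000
ver (2b) val=0 bits=0x0 at bit 17: 0x21600000
mode (17b) val=2133 bits=0x855 at bit 0: 0x21600855
word = 0x21600855 → big-endian bytes:
  [0]=0x21  [1]=0x60  [2]=0x08  [3]=0x55

21 60 08 55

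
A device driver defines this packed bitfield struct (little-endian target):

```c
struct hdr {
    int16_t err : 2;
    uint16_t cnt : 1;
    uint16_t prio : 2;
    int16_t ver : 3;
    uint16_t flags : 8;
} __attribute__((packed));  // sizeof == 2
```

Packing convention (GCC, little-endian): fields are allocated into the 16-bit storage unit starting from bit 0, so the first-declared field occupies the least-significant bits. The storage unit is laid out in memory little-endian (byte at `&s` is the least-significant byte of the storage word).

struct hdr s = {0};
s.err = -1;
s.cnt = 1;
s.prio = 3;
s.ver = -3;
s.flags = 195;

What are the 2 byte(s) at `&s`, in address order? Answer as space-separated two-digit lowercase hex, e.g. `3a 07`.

[0+:2] err=-1 & 0x3 = 0x3; word=0x0003
[2+:1] cnt=1 & 0x1 = 0x1; word=0x0007
[3+:2] prio=3 & 0x3 = 0x3; word=0x001f
[5+:3] ver=-3 & 0x7 = 0x5; word=0x00bf
[8+:8] flags=195 & 0xff = 0xc3; word=0xc3bf
word = 0xc3bf → little-endian bytes:
  [0]=0xbf  [1]=0xc3

bf c3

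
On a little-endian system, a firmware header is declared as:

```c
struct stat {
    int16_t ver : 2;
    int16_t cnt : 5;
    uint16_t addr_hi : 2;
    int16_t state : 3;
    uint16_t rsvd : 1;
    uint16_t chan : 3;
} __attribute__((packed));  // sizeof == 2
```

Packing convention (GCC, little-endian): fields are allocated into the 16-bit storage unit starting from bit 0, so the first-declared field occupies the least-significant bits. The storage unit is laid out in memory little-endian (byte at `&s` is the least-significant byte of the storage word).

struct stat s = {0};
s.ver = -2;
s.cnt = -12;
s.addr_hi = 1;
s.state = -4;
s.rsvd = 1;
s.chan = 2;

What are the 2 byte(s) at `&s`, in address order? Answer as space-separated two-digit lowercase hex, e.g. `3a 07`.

[0+:2] ver=-2 & 0x3 = 0x2; word=0x0002
[2+:5] cnt=-12 & 0x1f = 0x14; word=0x0052
[7+:2] addr_hi=1 & 0x3 = 0x1; word=0x00d2
[9+:3] state=-4 & 0x7 = 0x4; word=0x08d2
[12+:1] rsvd=1 & 0x1 = 0x1; word=0x18d2
[13+:3] chan=2 & 0x7 = 0x2; word=0x58d2
word = 0x58d2 → little-endian bytes:
  [0]=0xd2  [1]=0x58

d2 58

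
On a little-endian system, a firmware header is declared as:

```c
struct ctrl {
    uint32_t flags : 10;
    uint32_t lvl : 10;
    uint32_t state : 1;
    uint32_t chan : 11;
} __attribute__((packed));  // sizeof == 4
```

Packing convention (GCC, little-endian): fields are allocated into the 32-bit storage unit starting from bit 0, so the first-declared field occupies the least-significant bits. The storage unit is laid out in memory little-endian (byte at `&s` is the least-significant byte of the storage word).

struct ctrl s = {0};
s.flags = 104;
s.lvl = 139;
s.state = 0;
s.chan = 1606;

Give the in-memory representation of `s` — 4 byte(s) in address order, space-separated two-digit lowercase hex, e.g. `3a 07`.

68 2c c2 c8

flags (10b) val=104 bits=0x68 at bit 0: 0x00000068
lvl (10b) val=139 bits=0x8b at bit 10: 0x00022c68
state (1b) val=0 bits=0x0 at bit 20: 0x00022c68
chan (11b) val=1606 bits=0x646 at bit 21: 0xc8c22c68
word = 0xc8c22c68 → little-endian bytes:
  [0]=0x68  [1]=0x2c  [2]=0xc2  [3]=0xc8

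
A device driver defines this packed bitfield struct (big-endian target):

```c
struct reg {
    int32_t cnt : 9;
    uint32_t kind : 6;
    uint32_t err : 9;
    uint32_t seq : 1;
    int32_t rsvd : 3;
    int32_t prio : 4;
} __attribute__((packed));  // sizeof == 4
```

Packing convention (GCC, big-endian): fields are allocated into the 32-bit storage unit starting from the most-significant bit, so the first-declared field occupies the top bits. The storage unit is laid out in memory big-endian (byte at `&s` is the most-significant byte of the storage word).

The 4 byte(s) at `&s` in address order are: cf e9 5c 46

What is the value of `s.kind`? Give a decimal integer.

[0]=0xcf [1]=0xe9 [2]=0x5c [3]=0x46 (big-endian) → word 0xcfe95c46
cnt [23+:9] = (word>>23) & 0x1ff = 415
kind [17+:6] = (word>>17) & 0x3f = 52  ←
err [8+:9] = (word>>8) & 0x1ff = 348
seq [7+:1] = (word>>7) & 0x1 = 0
rsvd [4+:3] = (word>>4) & 0x7 = 4
prio [0+:4] = (word>>0) & 0xf = 6

52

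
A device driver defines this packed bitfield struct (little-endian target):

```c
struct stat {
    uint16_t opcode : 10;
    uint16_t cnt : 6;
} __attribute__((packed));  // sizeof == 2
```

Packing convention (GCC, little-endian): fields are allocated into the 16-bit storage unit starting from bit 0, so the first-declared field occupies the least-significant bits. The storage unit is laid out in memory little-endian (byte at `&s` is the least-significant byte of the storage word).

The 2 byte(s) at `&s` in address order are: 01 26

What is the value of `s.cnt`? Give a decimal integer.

9

[0]=0x01 [1]=0x26 (little-endian) → word 0x2601
opcode [0+:10] = (word>>0) & 0x3ff = 513
cnt [10+:6] = (word>>10) & 0x3f = 9  ←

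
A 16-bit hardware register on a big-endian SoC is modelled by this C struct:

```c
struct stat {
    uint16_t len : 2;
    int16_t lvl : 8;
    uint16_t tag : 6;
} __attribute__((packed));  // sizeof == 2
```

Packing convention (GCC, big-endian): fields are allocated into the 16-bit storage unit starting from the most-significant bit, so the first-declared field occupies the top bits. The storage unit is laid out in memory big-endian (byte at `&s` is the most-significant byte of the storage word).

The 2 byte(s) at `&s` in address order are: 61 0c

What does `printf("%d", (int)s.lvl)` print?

[0]=0x61 [1]=0x0c (big-endian) → word 0x610c
len [14+:2] = (word>>14) & 0x3 = 1
lvl [6+:8] = (word>>6) & 0xff = 132  ←
tag [0+:6] = (word>>0) & 0x3f = 12
lvl signed 8b, MSB=1: 132 - 256 = -124

-124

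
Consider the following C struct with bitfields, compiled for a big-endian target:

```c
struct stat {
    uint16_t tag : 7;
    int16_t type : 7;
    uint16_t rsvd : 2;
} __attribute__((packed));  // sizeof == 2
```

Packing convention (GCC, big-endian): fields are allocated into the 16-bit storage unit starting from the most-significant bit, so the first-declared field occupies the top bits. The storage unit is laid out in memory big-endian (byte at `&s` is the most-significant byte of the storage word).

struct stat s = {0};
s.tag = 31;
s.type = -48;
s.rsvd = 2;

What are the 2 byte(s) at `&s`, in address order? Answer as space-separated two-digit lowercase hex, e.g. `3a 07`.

3f 42

tag:7 = 31 → 0x1f << 9 → word 0x3e00
type:7 = -48 → 0x50 << 2 → word 0x3f40
rsvd:2 = 2 → 0x2 << 0 → word 0x3f42
word = 0x3f42 → big-endian bytes:
  [0]=0x3f  [1]=0x42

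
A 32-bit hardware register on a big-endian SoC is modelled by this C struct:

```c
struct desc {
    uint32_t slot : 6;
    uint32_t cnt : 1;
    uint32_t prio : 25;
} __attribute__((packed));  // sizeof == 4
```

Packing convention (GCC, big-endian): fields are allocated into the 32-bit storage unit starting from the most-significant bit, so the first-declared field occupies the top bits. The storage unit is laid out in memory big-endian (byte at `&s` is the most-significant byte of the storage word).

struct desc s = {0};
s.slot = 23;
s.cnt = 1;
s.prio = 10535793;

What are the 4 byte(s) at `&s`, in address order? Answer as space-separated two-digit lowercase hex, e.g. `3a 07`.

5e a0 c3 71

slot (6b) val=23 bits=0x17 at bit 26: 0x5c000000
cnt (1b) val=1 bits=0x1 at bit 25: 0x5e000000
prio (25b) val=10535793 bits=0xa0c371 at bit 0: 0x5ea0c371
word = 0x5ea0c371 → big-endian bytes:
  [0]=0x5e  [1]=0xa0  [2]=0xc3  [3]=0x71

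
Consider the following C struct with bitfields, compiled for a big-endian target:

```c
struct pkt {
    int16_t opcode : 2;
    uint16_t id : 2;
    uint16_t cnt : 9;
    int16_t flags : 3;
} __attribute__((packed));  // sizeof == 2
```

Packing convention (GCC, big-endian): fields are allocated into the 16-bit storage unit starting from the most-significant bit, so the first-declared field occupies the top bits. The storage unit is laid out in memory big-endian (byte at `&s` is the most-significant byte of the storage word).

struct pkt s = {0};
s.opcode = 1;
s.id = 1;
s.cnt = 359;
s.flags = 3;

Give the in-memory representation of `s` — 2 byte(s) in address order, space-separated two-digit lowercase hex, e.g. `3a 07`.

opcode:2 = 1 → 0x1 << 14 → word 0x4000
id:2 = 1 → 0x1 << 12 → word 0x5000
cnt:9 = 359 → 0x167 << 3 → word 0x5b38
flags:3 = 3 → 0x3 << 0 → word 0x5b3b
word = 0x5b3b → big-endian bytes:
  [0]=0x5b  [1]=0x3b

5b 3b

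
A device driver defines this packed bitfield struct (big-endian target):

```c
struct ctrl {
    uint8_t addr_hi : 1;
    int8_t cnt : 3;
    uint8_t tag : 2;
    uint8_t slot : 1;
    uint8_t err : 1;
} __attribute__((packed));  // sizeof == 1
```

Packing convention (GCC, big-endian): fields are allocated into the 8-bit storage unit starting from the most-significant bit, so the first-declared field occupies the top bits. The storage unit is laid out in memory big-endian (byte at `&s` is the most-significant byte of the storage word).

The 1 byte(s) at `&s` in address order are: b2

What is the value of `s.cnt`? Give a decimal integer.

[0]=0xb2 (big-endian) → word 0xb2
addr_hi:1 @ bit 7 → (0xb2>>7)&0x1 = 0x1
cnt:3 @ bit 4 → (0xb2>>4)&0x7 = 0x3  ←
tag:2 @ bit 2 → (0xb2>>2)&0x3 = 0x0
slot:1 @ bit 1 → (0xb2>>1)&0x1 = 0x1
err:1 @ bit 0 → (0xb2>>0)&0x1 = 0x0
cnt signed 3b, MSB=0: value = 3

3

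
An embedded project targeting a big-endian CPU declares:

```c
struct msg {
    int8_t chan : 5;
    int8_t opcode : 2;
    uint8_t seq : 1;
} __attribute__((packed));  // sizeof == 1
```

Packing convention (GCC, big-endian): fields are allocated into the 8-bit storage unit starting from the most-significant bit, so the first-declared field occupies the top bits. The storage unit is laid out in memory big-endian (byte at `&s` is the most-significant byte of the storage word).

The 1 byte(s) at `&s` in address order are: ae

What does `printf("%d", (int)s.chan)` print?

[0]=0xae (big-endian) → word 0xae
chan [3+:5] = (word>>3) & 0x1f = 21  ←
opcode [1+:2] = (word>>1) & 0x3 = 3
seq [0+:1] = (word>>0) & 0x1 = 0
chan signed 5b, MSB=1: 21 - 32 = -11

-11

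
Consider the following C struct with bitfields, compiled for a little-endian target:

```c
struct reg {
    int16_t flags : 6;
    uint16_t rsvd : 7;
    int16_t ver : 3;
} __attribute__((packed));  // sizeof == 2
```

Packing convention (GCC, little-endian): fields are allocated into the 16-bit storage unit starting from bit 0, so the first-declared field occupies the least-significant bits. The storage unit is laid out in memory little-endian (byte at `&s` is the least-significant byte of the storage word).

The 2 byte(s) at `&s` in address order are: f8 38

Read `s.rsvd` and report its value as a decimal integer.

[0]=0xf8 [1]=0x38 (little-endian) → word 0x38f8
flags [0+:6] = (word>>0) & 0x3f = 56
rsvd [6+:7] = (word>>6) & 0x7f = 99  ←
ver [13+:3] = (word>>13) & 0x7 = 1

99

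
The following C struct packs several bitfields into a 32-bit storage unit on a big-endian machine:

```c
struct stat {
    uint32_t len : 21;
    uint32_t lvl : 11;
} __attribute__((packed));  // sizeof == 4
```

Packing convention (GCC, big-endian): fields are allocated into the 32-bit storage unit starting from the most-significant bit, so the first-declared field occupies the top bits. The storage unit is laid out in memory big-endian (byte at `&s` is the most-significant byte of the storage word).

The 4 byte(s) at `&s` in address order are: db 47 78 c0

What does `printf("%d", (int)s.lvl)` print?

192

[0]=0xdb [1]=0x47 [2]=0x78 [3]=0xc0 (big-endian) → word 0xdb4778c0
len:21 @ bit 11 → (0xdb4778c0>>11)&0x1fffff = 0x1b68ef
lvl:11 @ bit 0 → (0xdb4778c0>>0)&0x7ff = 0xc0  ←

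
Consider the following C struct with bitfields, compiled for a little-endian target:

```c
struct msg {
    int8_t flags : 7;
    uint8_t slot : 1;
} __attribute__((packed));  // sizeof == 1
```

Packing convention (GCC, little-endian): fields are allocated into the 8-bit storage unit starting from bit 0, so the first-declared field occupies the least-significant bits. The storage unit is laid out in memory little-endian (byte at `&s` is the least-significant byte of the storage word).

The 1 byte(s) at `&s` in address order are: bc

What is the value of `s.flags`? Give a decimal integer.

60

[0]=0xbc (little-endian) → word 0xbc
flags [0+:7] = (word>>0) & 0x7f = 60  ←
slot [7+:1] = (word>>7) & 0x1 = 1
flags signed 7b, MSB=0: value = 60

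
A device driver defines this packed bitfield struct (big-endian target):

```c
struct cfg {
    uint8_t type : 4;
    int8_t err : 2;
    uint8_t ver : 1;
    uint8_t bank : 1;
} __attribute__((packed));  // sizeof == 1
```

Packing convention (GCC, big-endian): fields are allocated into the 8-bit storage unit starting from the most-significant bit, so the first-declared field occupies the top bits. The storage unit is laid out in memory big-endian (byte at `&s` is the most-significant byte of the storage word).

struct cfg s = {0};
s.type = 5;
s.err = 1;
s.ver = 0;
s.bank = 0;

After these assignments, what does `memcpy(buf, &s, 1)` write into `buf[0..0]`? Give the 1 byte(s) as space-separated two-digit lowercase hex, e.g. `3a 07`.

[4+:4] type=5 & 0xf = 0x5; word=0x50
[2+:2] err=1 & 0x3 = 0x1; word=0x54
[1+:1] ver=0 & 0x1 = 0x0; word=0x54
[0+:1] bank=0 & 0x1 = 0x0; word=0x54
word = 0x54 → big-endian bytes:
  [0]=0x54

54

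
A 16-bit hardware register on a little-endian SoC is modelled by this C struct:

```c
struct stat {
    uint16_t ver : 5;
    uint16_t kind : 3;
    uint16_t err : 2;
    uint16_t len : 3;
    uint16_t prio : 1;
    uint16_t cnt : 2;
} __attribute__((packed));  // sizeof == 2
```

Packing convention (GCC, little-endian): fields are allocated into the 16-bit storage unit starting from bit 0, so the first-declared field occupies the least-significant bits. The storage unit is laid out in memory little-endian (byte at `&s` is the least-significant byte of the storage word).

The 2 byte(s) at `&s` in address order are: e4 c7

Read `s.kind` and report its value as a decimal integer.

[0]=0xe4 [1]=0xc7 (little-endian) → word 0xc7e4
ver:5 @ bit 0 → (0xc7e4>>0)&0x1f = 0x4
kind:3 @ bit 5 → (0xc7e4>>5)&0x7 = 0x7  ←
err:2 @ bit 8 → (0xc7e4>>8)&0x3 = 0x3
len:3 @ bit 10 → (0xc7e4>>10)&0x7 = 0x1
prio:1 @ bit 13 → (0xc7e4>>13)&0x1 = 0x0
cnt:2 @ bit 14 → (0xc7e4>>14)&0x3 = 0x3

7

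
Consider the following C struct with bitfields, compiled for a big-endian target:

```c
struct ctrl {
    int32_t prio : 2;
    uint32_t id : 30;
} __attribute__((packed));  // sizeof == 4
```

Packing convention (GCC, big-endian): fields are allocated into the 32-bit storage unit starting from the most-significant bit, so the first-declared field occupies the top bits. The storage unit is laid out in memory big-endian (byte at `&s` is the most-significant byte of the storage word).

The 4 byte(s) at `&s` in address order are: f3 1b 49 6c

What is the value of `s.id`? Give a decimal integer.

857426284

[0]=0xf3 [1]=0x1b [2]=0x49 [3]=0x6c (big-endian) → word 0xf31b496c
prio:2 @ bit 30 → (0xf31b496c>>30)&0x3 = 0x3
id:30 @ bit 0 → (0xf31b496c>>0)&0x3fffffff = 0x331b496c  ←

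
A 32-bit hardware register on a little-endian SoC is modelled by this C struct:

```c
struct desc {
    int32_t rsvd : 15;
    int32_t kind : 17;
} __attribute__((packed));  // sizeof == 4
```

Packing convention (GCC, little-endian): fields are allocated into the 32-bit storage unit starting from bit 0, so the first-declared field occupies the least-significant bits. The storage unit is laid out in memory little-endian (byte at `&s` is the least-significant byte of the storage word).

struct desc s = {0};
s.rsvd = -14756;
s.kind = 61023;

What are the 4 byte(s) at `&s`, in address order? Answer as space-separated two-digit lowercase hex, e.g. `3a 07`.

5c c6 2f 77

[0+:15] rsvd=-14756 & 0x7fff = 0x465c; word=0x0000465c
[15+:17] kind=61023 & 0x1ffff = 0xee5f; word=0x772fc65c
word = 0x772fc65c → little-endian bytes:
  [0]=0x5c  [1]=0xc6  [2]=0x2f  [3]=0x77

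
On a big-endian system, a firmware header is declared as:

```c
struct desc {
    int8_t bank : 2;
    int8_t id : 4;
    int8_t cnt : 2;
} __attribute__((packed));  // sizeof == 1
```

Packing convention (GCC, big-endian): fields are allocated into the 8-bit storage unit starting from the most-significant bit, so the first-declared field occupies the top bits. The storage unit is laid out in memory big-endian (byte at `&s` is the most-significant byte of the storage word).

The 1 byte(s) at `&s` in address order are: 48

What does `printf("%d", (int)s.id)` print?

2

[0]=0x48 (big-endian) → word 0x48
bank:2 @ bit 6 → (0x48>>6)&0x3 = 0x1
id:4 @ bit 2 → (0x48>>2)&0xf = 0x2  ←
cnt:2 @ bit 0 → (0x48>>0)&0x3 = 0x0
id signed 4b, MSB=0: value = 2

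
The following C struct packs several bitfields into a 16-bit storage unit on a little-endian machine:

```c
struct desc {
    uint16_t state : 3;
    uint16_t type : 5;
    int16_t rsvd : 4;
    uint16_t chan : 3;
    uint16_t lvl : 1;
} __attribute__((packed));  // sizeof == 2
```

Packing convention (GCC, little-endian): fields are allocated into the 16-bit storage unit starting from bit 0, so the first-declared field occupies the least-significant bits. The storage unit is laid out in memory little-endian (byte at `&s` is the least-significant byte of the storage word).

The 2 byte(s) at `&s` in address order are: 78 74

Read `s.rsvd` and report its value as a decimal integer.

[0]=0x78 [1]=0x74 (little-endian) → word 0x7478
state:3 @ bit 0 → (0x7478>>0)&0x7 = 0x0
type:5 @ bit 3 → (0x7478>>3)&0x1f = 0xf
rsvd:4 @ bit 8 → (0x7478>>8)&0xf = 0x4  ←
chan:3 @ bit 12 → (0x7478>>12)&0x7 = 0x7
lvl:1 @ bit 15 → (0x7478>>15)&0x1 = 0x0
rsvd signed 4b, MSB=0: value = 4

4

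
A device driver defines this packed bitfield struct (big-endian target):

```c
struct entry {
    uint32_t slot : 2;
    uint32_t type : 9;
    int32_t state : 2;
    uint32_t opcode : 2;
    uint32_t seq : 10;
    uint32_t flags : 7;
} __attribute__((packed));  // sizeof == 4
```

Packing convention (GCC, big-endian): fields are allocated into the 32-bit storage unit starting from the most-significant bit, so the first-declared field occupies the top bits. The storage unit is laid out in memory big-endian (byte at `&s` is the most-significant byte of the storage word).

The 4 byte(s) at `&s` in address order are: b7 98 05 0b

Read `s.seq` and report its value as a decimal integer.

[0]=0xb7 [1]=0x98 [2]=0x05 [3]=0x0b (big-endian) → word 0xb798050b
slot:2 @ bit 30 → (0xb798050b>>30)&0x3 = 0x2
type:9 @ bit 21 → (0xb798050b>>21)&0x1ff = 0x1bc
state:2 @ bit 19 → (0xb798050b>>19)&0x3 = 0x3
opcode:2 @ bit 17 → (0xb798050b>>17)&0x3 = 0x0
seq:10 @ bit 7 → (0xb798050b>>7)&0x3ff = 0xa  ←
flags:7 @ bit 0 → (0xb798050b>>0)&0x7f = 0xb

10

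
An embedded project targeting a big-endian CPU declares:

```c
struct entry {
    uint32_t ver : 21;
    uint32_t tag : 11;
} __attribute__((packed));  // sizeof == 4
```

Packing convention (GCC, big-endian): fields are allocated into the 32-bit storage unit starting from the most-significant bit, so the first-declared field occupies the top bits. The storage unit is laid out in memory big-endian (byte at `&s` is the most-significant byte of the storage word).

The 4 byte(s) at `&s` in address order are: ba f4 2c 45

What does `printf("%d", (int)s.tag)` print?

[0]=0xba [1]=0xf4 [2]=0x2c [3]=0x45 (big-endian) → word 0xbaf42c45
ver:21 @ bit 11 → (0xbaf42c45>>11)&0x1fffff = 0x175e85
tag:11 @ bit 0 → (0xbaf42c45>>0)&0x7ff = 0x445  ←

1093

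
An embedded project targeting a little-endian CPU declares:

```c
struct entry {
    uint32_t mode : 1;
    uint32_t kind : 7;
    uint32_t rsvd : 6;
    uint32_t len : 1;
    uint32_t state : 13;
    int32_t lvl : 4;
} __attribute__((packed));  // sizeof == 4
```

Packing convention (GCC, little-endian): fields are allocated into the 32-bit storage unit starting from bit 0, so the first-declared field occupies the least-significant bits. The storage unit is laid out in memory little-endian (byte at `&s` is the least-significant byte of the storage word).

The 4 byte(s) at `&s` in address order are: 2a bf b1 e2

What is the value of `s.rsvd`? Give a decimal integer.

63

[0]=0x2a [1]=0xbf [2]=0xb1 [3]=0xe2 (little-endian) → word 0xe2b1bf2a
mode [0+:1] = (word>>0) & 0x1 = 0
kind [1+:7] = (word>>1) & 0x7f = 21
rsvd [8+:6] = (word>>8) & 0x3f = 63  ←
len [14+:1] = (word>>14) & 0x1 = 0
state [15+:13] = (word>>15) & 0x1fff = 1379
lvl [28+:4] = (word>>28) & 0xf = 14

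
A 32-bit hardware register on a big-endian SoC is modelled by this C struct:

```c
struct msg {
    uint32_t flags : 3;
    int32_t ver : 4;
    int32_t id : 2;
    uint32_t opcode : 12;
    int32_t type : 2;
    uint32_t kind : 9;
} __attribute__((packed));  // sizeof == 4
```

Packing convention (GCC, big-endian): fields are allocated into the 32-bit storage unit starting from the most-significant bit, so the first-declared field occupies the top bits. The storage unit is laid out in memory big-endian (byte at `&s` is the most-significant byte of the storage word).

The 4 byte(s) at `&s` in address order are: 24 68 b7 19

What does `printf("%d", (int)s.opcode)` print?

[0]=0x24 [1]=0x68 [2]=0xb7 [3]=0x19 (big-endian) → word 0x2468b719
flags:3 @ bit 29 → (0x2468b719>>29)&0x7 = 0x1
ver:4 @ bit 25 → (0x2468b719>>25)&0xf = 0x2
id:2 @ bit 23 → (0x2468b719>>23)&0x3 = 0x0
opcode:12 @ bit 11 → (0x2468b719>>11)&0xfff = 0xd16  ←
type:2 @ bit 9 → (0x2468b719>>9)&0x3 = 0x3
kind:9 @ bit 0 → (0x2468b719>>0)&0x1ff = 0x119

3350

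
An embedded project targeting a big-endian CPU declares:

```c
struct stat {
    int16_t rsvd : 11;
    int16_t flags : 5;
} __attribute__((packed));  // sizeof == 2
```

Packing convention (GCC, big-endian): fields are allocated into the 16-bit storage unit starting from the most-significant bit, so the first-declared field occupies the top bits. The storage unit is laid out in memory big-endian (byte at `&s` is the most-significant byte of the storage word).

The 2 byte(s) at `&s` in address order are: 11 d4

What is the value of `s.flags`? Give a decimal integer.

-12

[0]=0x11 [1]=0xd4 (big-endian) → word 0x11d4
rsvd [5+:11] = (word>>5) & 0x7ff = 142
flags [0+:5] = (word>>0) & 0x1f = 20  ←
flags signed 5b, MSB=1: 20 - 32 = -12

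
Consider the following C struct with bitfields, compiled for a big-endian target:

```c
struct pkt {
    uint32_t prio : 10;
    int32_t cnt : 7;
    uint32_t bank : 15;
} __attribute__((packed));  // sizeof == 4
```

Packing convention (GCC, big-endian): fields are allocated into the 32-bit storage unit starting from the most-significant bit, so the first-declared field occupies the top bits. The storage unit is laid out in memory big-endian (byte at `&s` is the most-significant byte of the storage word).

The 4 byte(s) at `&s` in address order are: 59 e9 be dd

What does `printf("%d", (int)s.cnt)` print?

[0]=0x59 [1]=0xe9 [2]=0xbe [3]=0xdd (big-endian) → word 0x59e9bedd
prio:10 @ bit 22 → (0x59e9bedd>>22)&0x3ff = 0x167
cnt:7 @ bit 15 → (0x59e9bedd>>15)&0x7f = 0x53  ←
bank:15 @ bit 0 → (0x59e9bedd>>0)&0x7fff = 0x3edd
cnt signed 7b, MSB=1: 83 - 128 = -45

-45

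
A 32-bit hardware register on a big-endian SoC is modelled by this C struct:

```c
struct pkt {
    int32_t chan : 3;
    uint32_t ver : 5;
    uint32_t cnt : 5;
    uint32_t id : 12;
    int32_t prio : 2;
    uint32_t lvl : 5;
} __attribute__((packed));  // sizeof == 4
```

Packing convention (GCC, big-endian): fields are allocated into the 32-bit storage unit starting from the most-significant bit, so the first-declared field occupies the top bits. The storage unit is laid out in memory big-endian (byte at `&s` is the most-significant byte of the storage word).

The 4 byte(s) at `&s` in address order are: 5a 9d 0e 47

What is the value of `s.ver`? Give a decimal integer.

26

[0]=0x5a [1]=0x9d [2]=0x0e [3]=0x47 (big-endian) → word 0x5a9d0e47
chan [29+:3] = (word>>29) & 0x7 = 2
ver [24+:5] = (word>>24) & 0x1f = 26  ←
cnt [19+:5] = (word>>19) & 0x1f = 19
id [7+:12] = (word>>7) & 0xfff = 2588
prio [5+:2] = (word>>5) & 0x3 = 2
lvl [0+:5] = (word>>0) & 0x1f = 7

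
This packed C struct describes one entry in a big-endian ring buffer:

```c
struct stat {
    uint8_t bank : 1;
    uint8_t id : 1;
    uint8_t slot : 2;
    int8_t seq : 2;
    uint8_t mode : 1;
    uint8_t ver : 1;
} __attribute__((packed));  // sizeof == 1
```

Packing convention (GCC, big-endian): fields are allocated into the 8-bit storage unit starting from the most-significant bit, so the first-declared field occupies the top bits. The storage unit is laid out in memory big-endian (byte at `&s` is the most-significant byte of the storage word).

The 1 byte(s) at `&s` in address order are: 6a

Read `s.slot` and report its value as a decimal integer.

2

[0]=0x6a (big-endian) → word 0x6a
bank:1 @ bit 7 → (0x6a>>7)&0x1 = 0x0
id:1 @ bit 6 → (0x6a>>6)&0x1 = 0x1
slot:2 @ bit 4 → (0x6a>>4)&0x3 = 0x2  ←
seq:2 @ bit 2 → (0x6a>>2)&0x3 = 0x2
mode:1 @ bit 1 → (0x6a>>1)&0x1 = 0x1
ver:1 @ bit 0 → (0x6a>>0)&0x1 = 0x0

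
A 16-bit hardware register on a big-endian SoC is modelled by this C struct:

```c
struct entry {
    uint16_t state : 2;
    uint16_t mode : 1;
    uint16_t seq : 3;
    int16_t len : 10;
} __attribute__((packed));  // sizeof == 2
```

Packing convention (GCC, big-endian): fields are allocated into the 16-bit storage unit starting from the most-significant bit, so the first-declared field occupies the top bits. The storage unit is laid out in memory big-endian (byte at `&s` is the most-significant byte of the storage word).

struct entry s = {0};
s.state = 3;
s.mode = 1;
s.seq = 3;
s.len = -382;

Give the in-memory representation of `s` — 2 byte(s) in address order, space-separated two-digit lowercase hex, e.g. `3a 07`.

ee 82

state:2 = 3 → 0x3 << 14 → word 0xc000
mode:1 = 1 → 0x1 << 13 → word 0xe000
seq:3 = 3 → 0x3 << 10 → word 0xec00
len:10 = -382 → 0x282 << 0 → word 0xee82
word = 0xee82 → big-endian bytes:
  [0]=0xee  [1]=0x82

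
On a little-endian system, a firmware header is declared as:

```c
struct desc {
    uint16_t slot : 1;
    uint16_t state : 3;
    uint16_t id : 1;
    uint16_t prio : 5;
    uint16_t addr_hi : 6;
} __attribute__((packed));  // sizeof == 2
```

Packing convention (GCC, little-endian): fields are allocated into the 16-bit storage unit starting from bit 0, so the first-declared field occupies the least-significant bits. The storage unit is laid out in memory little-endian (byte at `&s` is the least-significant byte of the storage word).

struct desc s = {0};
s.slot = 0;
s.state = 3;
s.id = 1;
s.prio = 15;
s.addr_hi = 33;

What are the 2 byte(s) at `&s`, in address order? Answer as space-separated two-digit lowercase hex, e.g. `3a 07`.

f6 85

slot (1b) val=0 bits=0x0 at bit 0: 0x0000
state (3b) val=3 bits=0x3 at bit 1: 0x0006
id (1b) val=1 bits=0x1 at bit 4: 0x0016
prio (5b) val=15 bits=0xf at bit 5: 0x01f6
addr_hi (6b) val=33 bits=0x21 at bit 10: 0x85f6
word = 0x85f6 → little-endian bytes:
  [0]=0xf6  [1]=0x85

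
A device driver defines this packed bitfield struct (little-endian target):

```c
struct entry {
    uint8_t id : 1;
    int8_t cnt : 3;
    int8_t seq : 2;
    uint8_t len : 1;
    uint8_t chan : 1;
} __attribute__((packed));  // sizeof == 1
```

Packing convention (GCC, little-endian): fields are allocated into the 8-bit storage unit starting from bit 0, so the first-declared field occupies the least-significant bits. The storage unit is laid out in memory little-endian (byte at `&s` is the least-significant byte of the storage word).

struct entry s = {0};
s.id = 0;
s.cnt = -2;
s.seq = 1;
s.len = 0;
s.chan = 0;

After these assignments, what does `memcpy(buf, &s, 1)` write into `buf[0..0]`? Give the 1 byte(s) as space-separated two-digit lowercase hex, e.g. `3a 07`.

1c

[0+:1] id=0 & 0x1 = 0x0; word=0x00
[1+:3] cnt=-2 & 0x7 = 0x6; word=0x0c
[4+:2] seq=1 & 0x3 = 0x1; word=0x1c
[6+:1] len=0 & 0x1 = 0x0; word=0x1c
[7+:1] chan=0 & 0x1 = 0x0; word=0x1c
word = 0x1c → little-endian bytes:
  [0]=0x1c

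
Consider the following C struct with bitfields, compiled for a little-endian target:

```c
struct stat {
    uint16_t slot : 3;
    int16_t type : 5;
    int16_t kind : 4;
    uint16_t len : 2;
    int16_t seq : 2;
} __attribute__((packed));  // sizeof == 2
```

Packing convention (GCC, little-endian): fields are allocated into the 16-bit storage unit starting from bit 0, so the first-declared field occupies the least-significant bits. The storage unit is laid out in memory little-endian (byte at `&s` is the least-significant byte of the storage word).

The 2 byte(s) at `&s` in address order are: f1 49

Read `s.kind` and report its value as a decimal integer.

[0]=0xf1 [1]=0x49 (little-endian) → word 0x49f1
slot:3 @ bit 0 → (0x49f1>>0)&0x7 = 0x1
type:5 @ bit 3 → (0x49f1>>3)&0x1f = 0x1e
kind:4 @ bit 8 → (0x49f1>>8)&0xf = 0x9  ←
len:2 @ bit 12 → (0x49f1>>12)&0x3 = 0x0
seq:2 @ bit 14 → (0x49f1>>14)&0x3 = 0x1
kind signed 4b, MSB=1: 9 - 16 = -7

-7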